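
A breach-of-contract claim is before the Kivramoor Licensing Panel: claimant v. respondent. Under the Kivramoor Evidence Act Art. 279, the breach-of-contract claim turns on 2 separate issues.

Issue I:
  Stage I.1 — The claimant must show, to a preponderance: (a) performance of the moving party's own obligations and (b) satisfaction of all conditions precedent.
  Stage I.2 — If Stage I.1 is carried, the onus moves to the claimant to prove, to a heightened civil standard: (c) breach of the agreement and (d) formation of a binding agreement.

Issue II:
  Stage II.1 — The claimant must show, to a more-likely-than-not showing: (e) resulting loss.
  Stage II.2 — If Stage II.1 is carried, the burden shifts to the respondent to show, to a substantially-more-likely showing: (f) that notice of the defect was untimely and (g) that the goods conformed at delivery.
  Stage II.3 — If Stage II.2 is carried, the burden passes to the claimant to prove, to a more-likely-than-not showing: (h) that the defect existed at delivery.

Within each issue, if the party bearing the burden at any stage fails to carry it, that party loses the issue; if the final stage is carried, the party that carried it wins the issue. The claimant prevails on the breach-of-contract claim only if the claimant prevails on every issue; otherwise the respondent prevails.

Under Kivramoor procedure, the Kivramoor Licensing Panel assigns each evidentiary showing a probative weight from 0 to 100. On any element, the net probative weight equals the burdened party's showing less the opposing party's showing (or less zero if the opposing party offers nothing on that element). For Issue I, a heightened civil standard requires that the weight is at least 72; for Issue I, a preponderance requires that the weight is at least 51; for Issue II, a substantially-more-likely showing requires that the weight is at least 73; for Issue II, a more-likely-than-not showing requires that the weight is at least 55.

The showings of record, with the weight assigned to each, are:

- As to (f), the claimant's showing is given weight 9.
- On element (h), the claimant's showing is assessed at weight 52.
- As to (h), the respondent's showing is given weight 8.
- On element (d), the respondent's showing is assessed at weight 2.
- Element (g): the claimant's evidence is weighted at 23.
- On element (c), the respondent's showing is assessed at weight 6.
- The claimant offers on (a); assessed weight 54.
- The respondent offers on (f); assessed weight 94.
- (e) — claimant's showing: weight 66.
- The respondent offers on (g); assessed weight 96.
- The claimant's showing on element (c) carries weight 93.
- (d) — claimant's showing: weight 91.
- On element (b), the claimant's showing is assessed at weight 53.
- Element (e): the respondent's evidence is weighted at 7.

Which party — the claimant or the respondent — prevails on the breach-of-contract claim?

— Issue I —
Stage I.1 (claimant, a preponderance, weight is at least 51): (a) 54 ≥ 51 — meets; (b) 53 ≥ 51 — meets.
  Stage I.1 is satisfied; the claimant continues to bear the burden.
Stage I.2 (claimant, a heightened civil standard, weight is at least 72): (c) net 93−6=87 ≥ 72 — meets; (d) net 91−2=89 ≥ 72 — meets.
  All elements met at the final stage.
With every stage satisfied, the claimant prevails on this issue.
— Issue II —
Stage II.1 — burden on claimant; standard: a more-likely-than-not showing (weight is at least 55).
    (e): 66 − 7 = 59 ≥ 55 [met]
  All elements met. The burden passes to the respondent.
Stage II.2 — burden on respondent; standard: a substantially-more-likely showing (weight is at least 73).
    (f): 94 − 9 = 85 ≥ 73 [met]
    (g): 96 − 23 = 73 ≥ 73 [met]
  All elements met. The burden passes to the claimant.
Stage II.3 — burden on claimant; standard: a more-likely-than-not showing (weight is at least 55).
    (h): 52 − 8 = 44 < 55 [not met]
  The claimant does not carry Stage II.3.
The analysis ends at Stage II.3; the respondent prevails on this issue.
Per-issue: Issue I → claimant; Issue II → respondent. The claimant must prevail on every issue; overall, the respondent prevails.

respondent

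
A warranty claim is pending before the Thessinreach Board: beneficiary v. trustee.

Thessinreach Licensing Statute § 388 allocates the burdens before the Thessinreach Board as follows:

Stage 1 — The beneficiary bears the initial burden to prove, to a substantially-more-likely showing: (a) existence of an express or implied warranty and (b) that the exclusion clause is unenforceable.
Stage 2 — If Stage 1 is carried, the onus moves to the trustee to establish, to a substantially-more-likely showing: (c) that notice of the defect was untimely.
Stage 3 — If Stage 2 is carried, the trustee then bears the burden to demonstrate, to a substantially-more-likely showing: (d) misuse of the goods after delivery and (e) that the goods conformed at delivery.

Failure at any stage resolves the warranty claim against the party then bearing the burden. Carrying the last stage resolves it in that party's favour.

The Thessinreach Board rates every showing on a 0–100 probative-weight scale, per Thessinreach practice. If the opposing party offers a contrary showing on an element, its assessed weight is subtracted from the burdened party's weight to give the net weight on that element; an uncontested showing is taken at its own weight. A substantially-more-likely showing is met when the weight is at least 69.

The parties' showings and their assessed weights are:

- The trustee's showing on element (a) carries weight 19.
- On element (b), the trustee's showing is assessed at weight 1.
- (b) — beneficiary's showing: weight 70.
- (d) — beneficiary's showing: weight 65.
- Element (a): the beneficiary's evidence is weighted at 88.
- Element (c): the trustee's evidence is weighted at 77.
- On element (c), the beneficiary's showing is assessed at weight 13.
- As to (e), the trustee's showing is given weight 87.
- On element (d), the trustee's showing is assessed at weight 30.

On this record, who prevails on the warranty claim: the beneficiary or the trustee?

beneficiary

Stage 1 (beneficiary, a substantially-more-likely showing, weight is at least 69): (a) net 88−19=69 ≥ 69 — meets; (b) net 70−1=69 ≥ 69 — meets.
  Stage 1 carried; the burden shifts to the trustee.
Stage 2 (trustee, a substantially-more-likely showing, weight is at least 69): (c) net 77−13=64 < 69 — fails.
  Stage 2 not carried; the trustee fails its burden.
So the beneficiary prevails.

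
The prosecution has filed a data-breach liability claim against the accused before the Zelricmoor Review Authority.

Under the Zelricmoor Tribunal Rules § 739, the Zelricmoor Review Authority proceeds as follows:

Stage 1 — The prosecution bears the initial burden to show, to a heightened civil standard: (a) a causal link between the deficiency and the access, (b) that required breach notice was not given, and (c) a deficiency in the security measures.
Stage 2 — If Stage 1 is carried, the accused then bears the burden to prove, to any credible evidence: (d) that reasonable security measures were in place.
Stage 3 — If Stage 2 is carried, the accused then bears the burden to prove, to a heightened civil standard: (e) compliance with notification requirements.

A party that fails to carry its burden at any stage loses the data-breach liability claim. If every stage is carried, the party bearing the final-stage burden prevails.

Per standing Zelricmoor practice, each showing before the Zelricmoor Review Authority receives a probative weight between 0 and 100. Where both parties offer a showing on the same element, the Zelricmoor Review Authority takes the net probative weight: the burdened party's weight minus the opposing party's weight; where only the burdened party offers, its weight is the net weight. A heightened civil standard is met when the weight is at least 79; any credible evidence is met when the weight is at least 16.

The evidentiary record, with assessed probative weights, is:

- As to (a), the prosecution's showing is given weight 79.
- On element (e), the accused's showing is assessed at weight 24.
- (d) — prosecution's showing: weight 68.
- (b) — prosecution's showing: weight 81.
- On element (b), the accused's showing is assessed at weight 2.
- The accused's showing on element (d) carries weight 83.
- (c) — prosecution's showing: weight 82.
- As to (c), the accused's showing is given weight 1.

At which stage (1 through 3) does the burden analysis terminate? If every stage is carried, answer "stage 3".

Stage 1 — burden on prosecution; standard: a heightened civil standard (weight is at least 79).
    (a): 79 ≥ 79 [met]
    (b): 81 − 2 = 79 ≥ 79 [met]
    (c): 82 − 1 = 81 ≥ 79 [met]
  Stage 1 is satisfied; the onus moves to the accused.
Stage 2 — burden on accused; standard: any credible evidence (weight is at least 16).
    (d): 83 − 68 = 15 < 16 [not met]
  The accused does not carry Stage 2.
The analysis ends at Stage 2; the prosecution prevails.

stage 2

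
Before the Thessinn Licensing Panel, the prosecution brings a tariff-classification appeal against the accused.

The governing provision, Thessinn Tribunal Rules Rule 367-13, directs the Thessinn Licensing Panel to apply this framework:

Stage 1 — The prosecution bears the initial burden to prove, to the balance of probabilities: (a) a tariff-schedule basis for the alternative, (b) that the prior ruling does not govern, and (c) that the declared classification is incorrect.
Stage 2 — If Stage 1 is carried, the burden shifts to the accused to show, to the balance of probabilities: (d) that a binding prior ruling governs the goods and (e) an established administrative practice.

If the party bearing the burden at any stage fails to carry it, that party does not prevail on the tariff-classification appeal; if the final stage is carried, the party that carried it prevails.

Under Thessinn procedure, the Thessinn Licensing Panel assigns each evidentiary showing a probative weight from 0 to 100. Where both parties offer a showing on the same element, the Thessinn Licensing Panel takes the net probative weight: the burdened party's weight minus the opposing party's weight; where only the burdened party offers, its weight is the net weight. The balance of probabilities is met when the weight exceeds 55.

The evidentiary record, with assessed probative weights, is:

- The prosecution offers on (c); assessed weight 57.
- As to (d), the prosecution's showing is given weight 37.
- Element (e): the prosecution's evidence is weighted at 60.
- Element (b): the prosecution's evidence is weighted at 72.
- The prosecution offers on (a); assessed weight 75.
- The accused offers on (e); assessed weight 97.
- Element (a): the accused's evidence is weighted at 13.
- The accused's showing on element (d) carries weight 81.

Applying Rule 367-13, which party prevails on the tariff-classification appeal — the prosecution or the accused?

Stage 1 — burden on prosecution; standard: the balance of probabilities (weight exceeds 55).
    (a): 75 − 13 = 62 > 55 [met]
    (b): 72 > 55 [met]
    (c): 57 > 55 [met]
  All elements met. The burden passes to the accused.
Stage 2 — burden on accused; standard: the balance of probabilities (weight exceeds 55).
    (d): 81 − 37 = 44 ≤ 55 [not met]
    (e): 97 − 60 = 37 ≤ 55 [not met]
  The accused does not carry Stage 2.
The prosecution prevails.

prosecution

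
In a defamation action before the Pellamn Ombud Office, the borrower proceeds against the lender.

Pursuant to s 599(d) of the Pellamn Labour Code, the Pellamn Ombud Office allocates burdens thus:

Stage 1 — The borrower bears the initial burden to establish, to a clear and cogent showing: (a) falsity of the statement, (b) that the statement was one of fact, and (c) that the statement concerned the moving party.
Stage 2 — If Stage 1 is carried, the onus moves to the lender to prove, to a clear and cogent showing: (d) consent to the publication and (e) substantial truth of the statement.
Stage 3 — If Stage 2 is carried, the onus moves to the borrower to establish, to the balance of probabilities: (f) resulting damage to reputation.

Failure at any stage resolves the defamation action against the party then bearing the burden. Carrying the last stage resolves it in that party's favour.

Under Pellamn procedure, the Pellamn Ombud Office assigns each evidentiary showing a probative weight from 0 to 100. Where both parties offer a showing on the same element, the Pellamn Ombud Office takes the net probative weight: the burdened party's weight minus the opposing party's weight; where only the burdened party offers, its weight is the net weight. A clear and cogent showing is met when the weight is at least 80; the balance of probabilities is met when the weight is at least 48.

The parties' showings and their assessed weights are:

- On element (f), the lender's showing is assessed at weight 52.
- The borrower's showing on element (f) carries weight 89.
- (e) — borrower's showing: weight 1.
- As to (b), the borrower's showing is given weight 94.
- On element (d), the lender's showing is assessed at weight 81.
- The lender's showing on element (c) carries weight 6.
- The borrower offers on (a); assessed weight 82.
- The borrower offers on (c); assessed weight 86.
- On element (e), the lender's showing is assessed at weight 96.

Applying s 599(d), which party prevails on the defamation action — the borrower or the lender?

lender

At Stage 1 the borrower must meet a clear and cogent showing (weight is at least 80): on (a) the weight is 82, ≥ 80, so (a) meets the standard; on (b) the weight is 94, ≥ 80, so (b) meets the standard; on (c) the weight is 86 less the opposing 6 gives net 80, ≥ 80, so (c) meets the standard.
  Stage 1 is satisfied; the onus moves to the lender.
At Stage 2 the lender must meet a clear and cogent showing (weight is at least 80): on (d) the weight is 81, ≥ 80, so (d) meets the standard; on (e) the weight is 96 less the opposing 1 gives net 95, which does reach 80, so (e) meets the standard.
  Stage 2 carried; the burden shifts to the borrower.
At Stage 3 the borrower must meet the balance of probabilities (weight is at least 48): on (f) the weight is 89 less the opposing 52 gives net 37, which does not reach 48, so (f) does not meet the standard.
  Not every element is met, so the borrower fails to carry Stage 3.
So the lender prevails.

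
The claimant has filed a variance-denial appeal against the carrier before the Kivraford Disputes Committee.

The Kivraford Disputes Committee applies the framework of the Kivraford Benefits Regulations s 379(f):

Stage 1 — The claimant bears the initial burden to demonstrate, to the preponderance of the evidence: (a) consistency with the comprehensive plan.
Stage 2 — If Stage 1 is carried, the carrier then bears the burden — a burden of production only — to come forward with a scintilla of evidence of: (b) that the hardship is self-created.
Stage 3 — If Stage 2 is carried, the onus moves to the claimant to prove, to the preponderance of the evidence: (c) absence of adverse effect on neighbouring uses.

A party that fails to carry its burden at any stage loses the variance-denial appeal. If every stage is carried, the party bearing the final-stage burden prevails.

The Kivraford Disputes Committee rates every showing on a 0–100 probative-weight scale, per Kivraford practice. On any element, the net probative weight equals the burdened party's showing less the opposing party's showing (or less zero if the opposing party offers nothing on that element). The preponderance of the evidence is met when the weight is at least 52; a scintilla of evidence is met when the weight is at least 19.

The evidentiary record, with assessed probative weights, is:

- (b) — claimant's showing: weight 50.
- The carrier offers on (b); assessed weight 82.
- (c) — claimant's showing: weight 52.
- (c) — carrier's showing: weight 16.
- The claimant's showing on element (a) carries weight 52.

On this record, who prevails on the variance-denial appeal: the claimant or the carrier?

At Stage 1 the claimant must meet the preponderance of the evidence (weight is at least 52): on (a) the weight is 52, ≥ 52, so (a) meets the standard.
  The claimant carries Stage 1; the carrier now bears the burden.
At Stage 2 the carrier must meet a scintilla of evidence (weight is at least 19): on (b) the weight is 82 less the opposing 50 gives net 32, which does reach 19, so (b) meets the standard.
  Stage 2 carried; the burden shifts to the claimant.
At Stage 3 the claimant must meet the preponderance of the evidence (weight is at least 52): on (c) the weight is 52 less the opposing 16 gives net 36, which does not reach 52, so (c) does not meet the standard.
  Not every element is met, so the claimant fails to carry Stage 3.
So the carrier prevails.

carrier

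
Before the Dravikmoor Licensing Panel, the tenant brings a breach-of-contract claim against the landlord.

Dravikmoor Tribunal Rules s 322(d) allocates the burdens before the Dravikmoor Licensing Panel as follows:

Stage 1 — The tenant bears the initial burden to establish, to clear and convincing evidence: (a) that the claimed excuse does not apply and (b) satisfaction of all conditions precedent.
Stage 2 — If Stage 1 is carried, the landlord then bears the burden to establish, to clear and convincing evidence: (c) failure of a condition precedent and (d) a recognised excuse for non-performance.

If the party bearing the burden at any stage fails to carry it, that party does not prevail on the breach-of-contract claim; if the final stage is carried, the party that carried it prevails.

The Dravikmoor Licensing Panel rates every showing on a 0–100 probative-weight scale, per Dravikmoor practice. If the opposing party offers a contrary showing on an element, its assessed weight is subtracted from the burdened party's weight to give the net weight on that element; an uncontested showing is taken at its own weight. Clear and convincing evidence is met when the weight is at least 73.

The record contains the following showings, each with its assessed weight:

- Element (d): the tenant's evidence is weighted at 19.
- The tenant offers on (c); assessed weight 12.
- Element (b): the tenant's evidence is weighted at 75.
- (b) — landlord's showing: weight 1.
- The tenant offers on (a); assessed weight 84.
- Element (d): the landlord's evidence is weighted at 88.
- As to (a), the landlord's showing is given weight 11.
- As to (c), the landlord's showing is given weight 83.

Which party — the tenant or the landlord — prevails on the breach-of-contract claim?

At Stage 1 the tenant must meet clear and convincing evidence (weight is at least 73): on (a) the weight is 84 less the opposing 11 gives net 73, which does reach 73, so (a) meets the standard; on (b) the weight is 75 less the opposing 1 gives net 74, which does reach 73, so (b) meets the standard.
  Stage 1 carried; the burden shifts to the landlord.
At Stage 2 the landlord must meet clear and convincing evidence (weight is at least 73): on (c) the weight is 83 less the opposing 12 gives net 71, which does not reach 73, so (c) does not meet the standard; on (d) the weight is 88 less the opposing 19 gives net 69, < 73, so (d) does not meet the standard.
  The landlord does not carry Stage 2.
So the tenant prevails.

tenant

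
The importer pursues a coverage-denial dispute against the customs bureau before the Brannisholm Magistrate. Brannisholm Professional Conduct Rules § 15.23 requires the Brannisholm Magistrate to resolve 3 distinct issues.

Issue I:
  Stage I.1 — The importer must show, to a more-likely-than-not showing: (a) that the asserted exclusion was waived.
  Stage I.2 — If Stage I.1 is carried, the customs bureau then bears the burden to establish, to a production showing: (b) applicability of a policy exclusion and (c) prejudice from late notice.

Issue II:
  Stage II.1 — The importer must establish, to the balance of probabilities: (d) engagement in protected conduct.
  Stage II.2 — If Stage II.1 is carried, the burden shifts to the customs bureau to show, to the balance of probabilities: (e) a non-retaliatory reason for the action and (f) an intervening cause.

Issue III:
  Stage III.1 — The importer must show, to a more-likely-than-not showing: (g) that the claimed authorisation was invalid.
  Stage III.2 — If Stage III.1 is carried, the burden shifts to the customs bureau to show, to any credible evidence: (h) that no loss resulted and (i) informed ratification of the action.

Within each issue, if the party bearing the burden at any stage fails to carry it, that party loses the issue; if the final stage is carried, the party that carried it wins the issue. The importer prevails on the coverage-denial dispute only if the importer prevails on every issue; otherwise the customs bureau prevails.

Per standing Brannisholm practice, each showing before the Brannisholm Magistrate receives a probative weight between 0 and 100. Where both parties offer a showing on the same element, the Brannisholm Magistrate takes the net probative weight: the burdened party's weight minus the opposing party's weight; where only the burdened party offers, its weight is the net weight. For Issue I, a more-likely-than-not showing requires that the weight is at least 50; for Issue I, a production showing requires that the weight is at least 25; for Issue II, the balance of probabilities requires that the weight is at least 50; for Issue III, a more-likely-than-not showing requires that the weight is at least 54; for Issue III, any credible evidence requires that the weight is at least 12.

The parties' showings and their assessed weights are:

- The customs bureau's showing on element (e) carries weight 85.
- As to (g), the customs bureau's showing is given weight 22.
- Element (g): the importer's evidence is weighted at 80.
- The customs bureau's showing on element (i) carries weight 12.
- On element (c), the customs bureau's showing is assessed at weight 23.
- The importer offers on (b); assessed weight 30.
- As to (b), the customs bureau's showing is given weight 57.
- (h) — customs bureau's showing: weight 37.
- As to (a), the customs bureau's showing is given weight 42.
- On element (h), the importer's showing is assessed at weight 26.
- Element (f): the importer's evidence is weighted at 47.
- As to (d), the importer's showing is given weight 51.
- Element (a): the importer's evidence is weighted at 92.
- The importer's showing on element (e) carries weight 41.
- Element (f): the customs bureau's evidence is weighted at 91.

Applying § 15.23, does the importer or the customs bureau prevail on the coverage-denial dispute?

importer

— Issue I —
Stage I.1 — burden on importer; standard: a more-likely-than-not showing (weight is at least 50).
    (a): 92 − 42 = 50 ≥ 50 [met]
  Stage I.1 is satisfied; the onus moves to the customs bureau.
Stage I.2 — burden on customs bureau; standard: a production showing (weight is at least 25).
    (b): 57 − 30 = 27 ≥ 25 [met]
    (c): 23 < 25 [not met]
  The customs bureau does not carry Stage I.2.
The importer prevails on this issue.
— Issue II —
Stage II.1 — burden on importer; standard: the balance of probabilities (weight is at least 50).
    (d): 51 ≥ 50 [met]
  Stage II.1 carried; the burden shifts to the customs bureau.
Stage II.2 — burden on customs bureau; standard: the balance of probabilities (weight is at least 50).
    (e): 85 − 41 = 44 < 50 [not met]
    (f): 91 − 47 = 44 < 50 [not met]
  Stage II.2 not carried; the customs bureau fails its burden.
The importer prevails on this issue.
— Issue III —
Stage III.1 (importer, a more-likely-than-not showing, weight is at least 54): (g) net 80−22=58 ≥ 54 — meets.
  All elements met. The burden passes to the customs bureau.
Stage III.2 (customs bureau, any credible evidence, weight is at least 12): (h) net 37−26=11 < 12 — fails; (i) 12 ≥ 12 — meets.
  Not every element is met, so the customs bureau fails to carry Stage III.2.
The importer prevails on this issue.
Per-issue: Issue I → importer; Issue II → importer; Issue III → importer. The importer must prevail on every issue; overall, the importer prevails.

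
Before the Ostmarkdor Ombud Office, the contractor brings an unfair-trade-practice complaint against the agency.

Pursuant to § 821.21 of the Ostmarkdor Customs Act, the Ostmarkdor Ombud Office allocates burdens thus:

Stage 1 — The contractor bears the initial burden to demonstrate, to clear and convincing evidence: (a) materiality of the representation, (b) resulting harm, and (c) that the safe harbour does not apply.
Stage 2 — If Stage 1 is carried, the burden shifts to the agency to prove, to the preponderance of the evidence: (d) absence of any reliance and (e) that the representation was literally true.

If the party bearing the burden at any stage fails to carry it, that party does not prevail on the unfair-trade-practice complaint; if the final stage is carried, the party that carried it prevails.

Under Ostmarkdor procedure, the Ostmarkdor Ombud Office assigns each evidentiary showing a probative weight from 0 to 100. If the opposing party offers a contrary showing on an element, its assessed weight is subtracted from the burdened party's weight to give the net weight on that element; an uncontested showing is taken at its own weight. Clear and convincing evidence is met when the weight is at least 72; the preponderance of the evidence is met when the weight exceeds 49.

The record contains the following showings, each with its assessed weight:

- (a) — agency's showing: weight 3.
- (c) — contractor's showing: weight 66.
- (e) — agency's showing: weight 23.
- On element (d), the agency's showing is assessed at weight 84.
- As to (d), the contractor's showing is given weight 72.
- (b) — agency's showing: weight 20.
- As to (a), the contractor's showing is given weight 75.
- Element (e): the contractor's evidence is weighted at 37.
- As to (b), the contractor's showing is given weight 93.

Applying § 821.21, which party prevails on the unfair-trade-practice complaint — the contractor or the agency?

agency

At Stage 1 the contractor must meet clear and convincing evidence (weight is at least 72): on (a) the weight is 75 less the opposing 3 gives net 72, which does reach 72, so (a) meets the standard; on (b) the weight is 93 less the opposing 20 gives net 73, ≥ 72, so (b) meets the standard; on (c) the weight is 66, < 72, so (c) does not meet the standard.
  Not every element is met, so the contractor fails to carry Stage 1.
The agency prevails.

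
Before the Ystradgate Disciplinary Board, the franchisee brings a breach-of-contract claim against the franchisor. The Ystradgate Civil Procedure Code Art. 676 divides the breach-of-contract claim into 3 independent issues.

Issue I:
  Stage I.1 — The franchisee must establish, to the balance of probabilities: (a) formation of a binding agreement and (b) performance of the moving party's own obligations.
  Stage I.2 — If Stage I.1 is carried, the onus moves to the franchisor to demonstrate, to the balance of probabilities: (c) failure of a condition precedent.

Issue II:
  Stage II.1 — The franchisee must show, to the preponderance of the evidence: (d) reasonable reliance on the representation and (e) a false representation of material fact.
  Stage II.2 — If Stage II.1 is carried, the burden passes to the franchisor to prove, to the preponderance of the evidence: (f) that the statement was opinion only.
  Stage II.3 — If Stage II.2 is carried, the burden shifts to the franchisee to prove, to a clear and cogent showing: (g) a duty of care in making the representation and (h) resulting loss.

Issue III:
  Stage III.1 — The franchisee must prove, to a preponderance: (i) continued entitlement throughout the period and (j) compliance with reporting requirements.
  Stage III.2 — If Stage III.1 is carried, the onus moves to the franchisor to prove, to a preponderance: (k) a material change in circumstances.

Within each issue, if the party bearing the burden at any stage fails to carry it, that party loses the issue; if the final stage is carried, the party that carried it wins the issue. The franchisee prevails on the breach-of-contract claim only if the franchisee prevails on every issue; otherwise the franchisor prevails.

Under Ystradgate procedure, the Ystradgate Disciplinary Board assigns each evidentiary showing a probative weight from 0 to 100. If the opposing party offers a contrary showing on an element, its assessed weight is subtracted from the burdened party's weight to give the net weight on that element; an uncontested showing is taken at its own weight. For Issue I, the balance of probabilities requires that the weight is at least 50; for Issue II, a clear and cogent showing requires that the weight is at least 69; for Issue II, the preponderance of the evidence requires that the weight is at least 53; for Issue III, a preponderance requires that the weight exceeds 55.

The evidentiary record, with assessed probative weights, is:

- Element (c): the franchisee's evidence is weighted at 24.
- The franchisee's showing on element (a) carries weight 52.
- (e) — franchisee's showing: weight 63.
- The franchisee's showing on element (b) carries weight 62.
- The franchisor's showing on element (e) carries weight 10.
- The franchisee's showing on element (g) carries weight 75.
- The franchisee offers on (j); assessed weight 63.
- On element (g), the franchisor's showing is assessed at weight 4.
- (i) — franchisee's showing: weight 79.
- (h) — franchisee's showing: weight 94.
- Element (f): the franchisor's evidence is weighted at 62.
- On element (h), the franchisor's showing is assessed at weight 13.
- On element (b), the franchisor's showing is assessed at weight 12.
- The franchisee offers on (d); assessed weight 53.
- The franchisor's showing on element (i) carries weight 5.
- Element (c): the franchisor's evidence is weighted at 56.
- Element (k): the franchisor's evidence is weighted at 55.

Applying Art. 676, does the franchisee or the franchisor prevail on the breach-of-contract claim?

— Issue I —
Stage I.1 (franchisee, the balance of probabilities, weight is at least 50): (a) 52 ≥ 50 — meets; (b) net 62−12=50 ≥ 50 — meets.
  Stage I.1 carried; the burden shifts to the franchisor.
Stage I.2 (franchisor, the balance of probabilities, weight is at least 50): (c) net 56−24=32 < 50 — fails.
  The franchisor does not carry Stage I.2.
The franchisee prevails on this issue.
— Issue II —
At Stage II.1 the franchisee must meet the preponderance of the evidence (weight is at least 53): on (d) the weight is 53, ≥ 53, so (d) meets the standard; on (e) the weight is 63 less the opposing 10 gives net 53, ≥ 53, so (e) meets the standard.
  All elements met. The burden passes to the franchisor.
At Stage II.2 the franchisor must meet the preponderance of the evidence (weight is at least 53): on (f) the weight is 62, ≥ 53, so (f) meets the standard.
  All elements met. The burden passes to the franchisee.
At Stage II.3 the franchisee must meet a clear and cogent showing (weight is at least 69): on (g) the weight is 75 less the opposing 4 gives net 71, which does reach 69, so (g) meets the standard; on (h) the weight is 94 less the opposing 13 gives net 81, which does reach 69, so (h) meets the standard.
  The franchisee carries the last stage.
With every stage satisfied, the franchisee prevails on this issue.
— Issue III —
Stage III.1 — burden on franchisee; standard: a preponderance (weight exceeds 55).
    (i): 79 − 5 = 74 > 55 [met]
    (j): 63 > 55 [met]
  All elements met. The burden passes to the franchisor.
Stage III.2 — burden on franchisor; standard: a preponderance (weight exceeds 55).
    (k): 55 ≤ 55 [not met]
  Not every element is met, so the franchisor fails to carry Stage III.2.
So the franchisee prevails on this issue.
Per-issue: Issue I → franchisee; Issue II → franchisee; Issue III → franchisee. The franchisee must prevail on every issue; overall, the franchisee prevails.

franchisee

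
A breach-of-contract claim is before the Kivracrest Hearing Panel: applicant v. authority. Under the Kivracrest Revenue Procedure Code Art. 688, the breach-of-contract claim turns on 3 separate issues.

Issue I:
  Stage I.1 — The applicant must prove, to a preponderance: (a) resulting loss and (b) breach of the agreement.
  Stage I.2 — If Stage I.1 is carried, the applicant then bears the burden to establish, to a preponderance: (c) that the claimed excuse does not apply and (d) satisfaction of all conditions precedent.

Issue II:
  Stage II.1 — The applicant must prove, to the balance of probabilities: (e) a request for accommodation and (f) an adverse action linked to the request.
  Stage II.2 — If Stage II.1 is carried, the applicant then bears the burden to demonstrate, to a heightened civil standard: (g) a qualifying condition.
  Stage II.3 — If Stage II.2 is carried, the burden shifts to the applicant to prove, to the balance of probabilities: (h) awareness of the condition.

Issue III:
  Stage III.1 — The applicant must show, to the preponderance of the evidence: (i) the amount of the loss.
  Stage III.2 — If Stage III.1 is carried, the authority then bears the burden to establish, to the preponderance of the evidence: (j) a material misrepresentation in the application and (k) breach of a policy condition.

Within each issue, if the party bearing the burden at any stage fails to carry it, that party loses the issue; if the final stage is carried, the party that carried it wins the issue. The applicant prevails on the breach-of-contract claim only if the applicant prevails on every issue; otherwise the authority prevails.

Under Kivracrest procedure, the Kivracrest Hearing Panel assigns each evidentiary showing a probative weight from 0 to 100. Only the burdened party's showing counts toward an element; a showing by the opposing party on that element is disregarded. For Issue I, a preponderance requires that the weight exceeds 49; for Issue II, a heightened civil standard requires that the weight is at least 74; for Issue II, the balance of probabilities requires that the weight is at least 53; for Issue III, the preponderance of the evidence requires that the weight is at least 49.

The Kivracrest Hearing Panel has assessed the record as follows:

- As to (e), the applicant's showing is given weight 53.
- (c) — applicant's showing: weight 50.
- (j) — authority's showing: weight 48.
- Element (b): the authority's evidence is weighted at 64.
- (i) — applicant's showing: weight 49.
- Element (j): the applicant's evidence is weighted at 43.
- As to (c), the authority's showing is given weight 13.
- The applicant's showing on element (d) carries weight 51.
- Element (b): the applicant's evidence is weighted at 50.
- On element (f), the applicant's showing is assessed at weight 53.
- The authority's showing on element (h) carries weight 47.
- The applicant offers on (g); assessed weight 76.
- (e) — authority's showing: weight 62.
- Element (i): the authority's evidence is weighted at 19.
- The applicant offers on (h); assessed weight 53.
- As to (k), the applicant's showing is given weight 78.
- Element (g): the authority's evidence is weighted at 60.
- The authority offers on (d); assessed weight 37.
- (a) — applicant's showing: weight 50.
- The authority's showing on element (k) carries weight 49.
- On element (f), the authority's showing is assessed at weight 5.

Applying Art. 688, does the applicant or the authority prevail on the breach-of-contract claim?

applicant

— Issue I —
Stage I.1 — burden on applicant; standard: a preponderance (weight exceeds 49).
    (a): 50 > 49 [met]
    (b): 50 (authority's 64 disregarded) > 49 [met]
  Stage I.1 is satisfied; the applicant continues to bear the burden.
Stage I.2 — burden on applicant; standard: a preponderance (weight exceeds 49).
    (c): 50 (authority's 13 disregarded) > 49 [met]
    (d): 51 (authority's 37 disregarded) > 49 [met]
  Stage I.2 carried; the final stage is satisfied.
All stages carried — the applicant prevails on this issue.
— Issue II —
Stage II.1 (applicant, the balance of probabilities, weight is at least 53): (e) 53 (authority's 62 disregarded) ≥ 53 — meets; (f) 53 (authority's 5 disregarded) ≥ 53 — meets.
  Stage II.1 is satisfied; the applicant continues to bear the burden.
Stage II.2 (applicant, a heightened civil standard, weight is at least 74): (g) 76 (authority's 60 disregarded) ≥ 74 — meets.
  All elements met. The applicant retains the burden for Stage II.3.
Stage II.3 (applicant, the balance of probabilities, weight is at least 53): (h) 53 (authority's 47 disregarded) ≥ 53 — meets.
  Stage II.3 carried; the final stage is satisfied.
With every stage satisfied, the applicant prevails on this issue.
— Issue III —
Stage III.1 (applicant, the preponderance of the evidence, weight is at least 49): (i) 49 (authority's 19 disregarded) ≥ 49 — meets.
  Stage III.1 is satisfied; the onus moves to the authority.
Stage III.2 (authority, the preponderance of the evidence, weight is at least 49): (j) 48 (applicant's 43 disregarded) < 49 — fails; (k) 49 (applicant's 78 disregarded) ≥ 49 — meets.
  The authority does not carry Stage III.2.
So the applicant prevails on this issue.
Per-issue: Issue I → applicant; Issue II → applicant; Issue III → applicant. The applicant must prevail on every issue; overall, the applicant prevails.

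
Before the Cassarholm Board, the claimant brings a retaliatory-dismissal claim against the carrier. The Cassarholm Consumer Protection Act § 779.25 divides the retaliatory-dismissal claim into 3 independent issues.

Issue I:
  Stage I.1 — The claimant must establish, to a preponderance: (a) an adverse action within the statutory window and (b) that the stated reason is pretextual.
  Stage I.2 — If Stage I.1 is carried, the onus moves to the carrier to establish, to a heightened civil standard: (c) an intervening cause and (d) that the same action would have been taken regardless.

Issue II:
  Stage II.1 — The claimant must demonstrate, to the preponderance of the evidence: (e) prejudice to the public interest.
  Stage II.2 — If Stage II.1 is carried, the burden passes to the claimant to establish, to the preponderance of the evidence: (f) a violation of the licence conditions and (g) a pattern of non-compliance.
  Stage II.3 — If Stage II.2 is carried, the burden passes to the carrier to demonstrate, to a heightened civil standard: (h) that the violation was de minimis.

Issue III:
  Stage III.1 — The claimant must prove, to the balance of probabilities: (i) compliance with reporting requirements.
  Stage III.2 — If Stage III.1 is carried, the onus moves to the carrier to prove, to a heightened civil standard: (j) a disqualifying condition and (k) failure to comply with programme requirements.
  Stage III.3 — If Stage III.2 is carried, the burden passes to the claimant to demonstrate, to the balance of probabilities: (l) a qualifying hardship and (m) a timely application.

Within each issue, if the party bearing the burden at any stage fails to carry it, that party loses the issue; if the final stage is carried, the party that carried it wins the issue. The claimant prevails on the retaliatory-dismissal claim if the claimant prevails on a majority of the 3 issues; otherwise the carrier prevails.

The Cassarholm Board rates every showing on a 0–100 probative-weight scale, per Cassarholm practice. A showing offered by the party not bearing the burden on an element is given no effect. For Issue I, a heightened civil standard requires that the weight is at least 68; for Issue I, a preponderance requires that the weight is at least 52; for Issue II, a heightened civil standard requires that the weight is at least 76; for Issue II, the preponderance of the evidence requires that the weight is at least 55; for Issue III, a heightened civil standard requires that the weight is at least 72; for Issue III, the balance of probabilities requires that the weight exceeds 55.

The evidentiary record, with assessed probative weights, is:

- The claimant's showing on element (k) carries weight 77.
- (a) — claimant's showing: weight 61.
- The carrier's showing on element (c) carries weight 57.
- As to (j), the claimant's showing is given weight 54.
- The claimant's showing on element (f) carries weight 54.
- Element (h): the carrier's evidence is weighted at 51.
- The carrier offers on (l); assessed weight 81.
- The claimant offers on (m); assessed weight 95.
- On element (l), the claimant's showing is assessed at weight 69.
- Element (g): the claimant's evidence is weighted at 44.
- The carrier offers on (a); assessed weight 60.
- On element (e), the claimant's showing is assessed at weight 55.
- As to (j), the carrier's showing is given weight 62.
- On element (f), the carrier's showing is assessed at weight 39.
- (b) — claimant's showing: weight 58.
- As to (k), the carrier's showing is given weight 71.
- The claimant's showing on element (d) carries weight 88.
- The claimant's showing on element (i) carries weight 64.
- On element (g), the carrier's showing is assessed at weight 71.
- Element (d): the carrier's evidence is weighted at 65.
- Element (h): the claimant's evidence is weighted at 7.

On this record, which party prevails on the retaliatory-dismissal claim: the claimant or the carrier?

claimant

— Issue I —
Stage I.1 (claimant, a preponderance, weight is at least 52): (a) 61 (carrier's 60 disregarded) ≥ 52 — meets; (b) 58 ≥ 52 — meets.
  All elements met. The burden passes to the carrier.
Stage I.2 (carrier, a heightened civil standard, weight is at least 68): (c) 57 < 68 — fails; (d) 65 (claimant's 88 disregarded) < 68 — fails.
  The carrier does not carry Stage I.2.
The claimant prevails on this issue.
— Issue II —
At Stage II.1 the claimant must meet the preponderance of the evidence (weight is at least 55): on (e) the weight is 55, which does reach 55, so (e) meets the standard.
  Stage II.1 is satisfied; the claimant continues to bear the burden.
At Stage II.2 the claimant must meet the preponderance of the evidence (weight is at least 55): on (f) the weight is 54 (the carrier's 39 is given no effect), < 55, so (f) does not meet the standard; on (g) the weight is 44 (the carrier's 71 is given no effect), which does not reach 55, so (g) does not meet the standard.
  Not every element is met, so the claimant fails to carry Stage II.2.
The carrier prevails on this issue.
— Issue III —
Stage III.1 — burden on claimant; standard: the balance of probabilities (weight exceeds 55).
    (i): 64 > 55 [met]
  The claimant carries Stage III.1; the carrier now bears the burden.
Stage III.2 — burden on carrier; standard: a heightened civil standard (weight is at least 72).
    (j): 62 (claimant's 54 disregarded) < 72 [not met]
    (k): 71 (claimant's 77 disregarded) < 72 [not met]
  The carrier does not carry Stage III.2.
The analysis ends at Stage III.2; the claimant prevails on this issue.
Per-issue: Issue I → claimant; Issue II → carrier; Issue III → claimant. The claimant must prevail on a majority of issues; overall, the claimant prevails.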